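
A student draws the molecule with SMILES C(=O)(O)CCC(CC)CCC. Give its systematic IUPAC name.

4-ethylheptanoic acid

The longest chain bearing the –COOH group is 7 carbons long (heptane).
The principal characteristic group is a carboxylic acid (terminal –COOH), named with the suffix -oic acid.
Number the chain so that the carboxylic acid carbon is C-1 by definition.
With this numbering: an ethyl group at C-4.
The name is 4-ethylheptanoic acid.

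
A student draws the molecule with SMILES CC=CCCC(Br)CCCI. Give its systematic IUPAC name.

The longest chain bearing the multiple bond is 9 carbons long (nonane).
The chain contains a C=C double bond, so the unsaturation ending is -ene.
Number the chain so that numbering from this end puts the double bond at C-2 rather than C-7.
That gives the double bond between C-2 and C-3; a bromo group at C-6; an iodo group at C-9.
Prefixes are listed alphabetically: bromo, iodo.
Assembling the pieces gives 6-bromo-9-iodonon-2-ene.

6-bromo-9-iodonon-2-ene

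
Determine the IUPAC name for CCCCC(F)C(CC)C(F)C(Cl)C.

2-chloro-4-ethyl-3,5-difluorononane

The parent chain contains 9 carbons (nonane).
The numbering direction is chosen so that the substituent locant set {2,3,4,5} is lower than {5,6,7,8} at the first point of difference.
This places a chloro group at C-2; an ethyl group at C-4; fluoro groups at C-3 and C-5.
The substituents are ordered alphabetically, ignoring any di-/tri- multipliers.
The name is 2-chloro-4-ethyl-3,5-difluorononane.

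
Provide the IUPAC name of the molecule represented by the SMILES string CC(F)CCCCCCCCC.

2-fluoroundecane

The longest continuous carbon chain has 11 atoms, so the parent hydride is undecane.
Number the chain so that the substituent locant set {2} is lower than {10} at the first point of difference.
With this numbering: a fluoro group at C-2.
Assembling the pieces gives 2-fluoroundecane.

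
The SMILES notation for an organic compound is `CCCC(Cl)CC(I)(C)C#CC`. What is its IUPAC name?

6-chloro-4-iodo-4-methylnon-2-yne

The longest carbon chain that includes the multiple bond has 9 carbons, so the parent hydride is nonane.
There is one C≡C triple bond, indicated by the ending -yne.
The numbering direction is chosen so that numbering from this end puts the triple bond at C-2 rather than C-7.
That gives the triple bond between C-2 and C-3; a chloro group at C-6; an iodo group at C-4; a methyl group at C-4.
Substituent prefixes are cited in alphabetical order (multiplying prefixes like di-/tri- are ignored for ordering).
The name is 6-chloro-4-iodo-4-methylnon-2-yne.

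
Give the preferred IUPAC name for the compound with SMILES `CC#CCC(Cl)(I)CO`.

The longest carbon chain that includes the –OH group and the multiple bond has 6 carbons, so the parent hydride is hexane.
The principal characteristic group is an alcohol (–OH), named with the suffix -ol.
The chain contains a C≡C triple bond, so the unsaturation ending is -yne.
Number the chain so that numbering from this end puts the hydroxyl group at C-1 rather than C-6.
That gives the hydroxyl at C-1; the triple bond between C-4 and C-5; a chloro group at C-2; an iodo group at C-2.
Prefixes are listed alphabetically: chloro, iodo.
The name is 2-chloro-2-iodohex-4-yn-1-ol.

2-chloro-2-iodohex-4-yn-1-ol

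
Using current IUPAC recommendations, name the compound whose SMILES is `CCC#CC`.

pent-2-yne

Counting along the main chain through the multiple bond gives 5 carbons: the parent is pentane.
The chain contains a C≡C triple bond, so the unsaturation ending is -yne.
Choose the numbering such that numbering from this end puts the triple bond at C-2 rather than C-3.
That gives the triple bond between C-2 and C-3.
Putting it together: pent-2-yne.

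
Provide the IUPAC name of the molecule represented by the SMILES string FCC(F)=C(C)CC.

Counting along the main chain through the multiple bond gives 5 carbons: the parent is pentane.
The chain contains a C=C double bond, so the unsaturation ending is -ene.
Number the chain so that numbering from this end puts the double bond at C-2 rather than C-3.
With this numbering: the double bond between C-2 and C-3; fluoro groups at C-1 and C-2; a methyl group at C-3.
Prefixes are listed alphabetically: fluoro, methyl.
The name is 1,2-difluoro-3-methylpent-2-ene.

1,2-difluoro-3-methylpent-2-ene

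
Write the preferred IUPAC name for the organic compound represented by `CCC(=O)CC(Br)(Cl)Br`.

The longest chain bearing the carbonyl is 5 carbons long (pentane).
A ketone (C=O on an internal carbon) is the principal characteristic group, giving the suffix -one.
The numbering direction is chosen so that the substituent locant set {1,1,1} is lower than {5,5,5} at the first point of difference.
With this numbering: the carbonyl at C-3; two bromo groups at C-1; a chloro group at C-1.
Substituent prefixes are cited in alphabetical order (multiplying prefixes like di-/tri- are ignored for ordering).
Assembling the pieces gives 1,1-dibromo-1-chloropentan-3-one.

1,1-dibromo-1-chloropentan-3-one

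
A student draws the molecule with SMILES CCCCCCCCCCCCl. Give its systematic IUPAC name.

The longest carbon chain is 11 atoms: the parent is undecane.
Choose the numbering such that the substituent locant set {1} is lower than {11} at the first point of difference.
This places a chloro group at C-1.
Putting it together: 1-chloroundecane.

1-chloroundecane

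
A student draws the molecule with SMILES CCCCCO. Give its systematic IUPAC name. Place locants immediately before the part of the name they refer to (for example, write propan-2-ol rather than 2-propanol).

The longest carbon chain that includes the –OH group has 5 carbons, so the parent hydride is pentane.
An alcohol (–OH) is the principal characteristic group, giving the suffix -ol.
Choose the numbering such that numbering from this end puts the hydroxyl group at C-1 rather than C-5.
With this numbering: the hydroxyl at C-1.
Putting it together: pentan-1-ol.

pentan-1-ol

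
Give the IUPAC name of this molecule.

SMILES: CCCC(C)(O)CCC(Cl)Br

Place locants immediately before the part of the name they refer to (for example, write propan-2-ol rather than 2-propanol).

1-bromo-1-chloro-4-methylheptan-4-ol

Counting along the main chain through the –OH group gives 7 carbons: the parent is heptane.
An alcohol (–OH) is the principal characteristic group, giving the suffix -ol.
Choose the numbering such that the substituent locant set {1,1,4} is lower than {4,7,7} at the first point of difference.
With this numbering: the hydroxyl at C-4; a bromo group at C-1; a chloro group at C-1; a methyl group at C-4.
Prefixes are listed alphabetically: bromo, chloro, methyl.
Putting it together: 1-bromo-1-chloro-4-methylheptan-4-ol.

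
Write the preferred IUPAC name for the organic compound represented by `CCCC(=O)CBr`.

Counting along the main chain through the carbonyl gives 5 carbons: the parent is pentane.
The principal characteristic group is a ketone (C=O on an internal carbon), named with the suffix -one.
The numbering direction is chosen so that numbering from this end puts the carbonyl group at C-2 rather than C-4.
That gives the carbonyl at C-2; a bromo group at C-1.
Assembling the pieces gives 1-bromopentan-2-one.

1-bromopentan-2-one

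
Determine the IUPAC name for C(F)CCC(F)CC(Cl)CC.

6-chloro-1,4-difluorooctane

The parent chain contains 8 carbons (octane).
The numbering direction is chosen so that the substituent locant set {1,4,6} is lower than {3,5,8} at the first point of difference.
That gives a chloro group at C-6; fluoro groups at C-1 and C-4.
The substituents are ordered alphabetically, ignoring any di-/tri- multipliers.
The name is 6-chloro-1,4-difluorooctane.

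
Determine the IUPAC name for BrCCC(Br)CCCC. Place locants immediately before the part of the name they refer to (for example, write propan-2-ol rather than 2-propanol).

The longest carbon chain is 7 atoms: the parent is heptane.
The numbering direction is chosen so that the substituent locant set {1,3} is lower than {5,7} at the first point of difference.
This places bromo groups at C-1 and C-3.
The name is 1,3-dibromoheptane.

1,3-dibromoheptane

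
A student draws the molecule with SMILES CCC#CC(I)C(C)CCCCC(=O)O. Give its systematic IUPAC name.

7-iodo-6-methylundec-8-ynoic acid

The longest carbon chain that includes the –COOH group and the multiple bond has 11 carbons, so the parent hydride is undecane.
The principal characteristic group is a carboxylic acid (terminal –COOH), named with the suffix -oic acid.
The chain contains a C≡C triple bond, so the unsaturation ending is -yne.
The numbering direction is chosen so that the carboxylic acid carbon is C-1 by definition.
With this numbering: the triple bond between C-8 and C-9; an iodo group at C-7; a methyl group at C-6.
The substituents are ordered alphabetically, ignoring any di-/tri- multipliers.
Putting it together: 7-iodo-6-methylundec-8-ynoic acid.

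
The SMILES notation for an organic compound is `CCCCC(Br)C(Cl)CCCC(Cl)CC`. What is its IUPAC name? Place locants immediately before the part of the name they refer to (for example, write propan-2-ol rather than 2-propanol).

The longest continuous carbon chain has 12 atoms, so the parent hydride is dodecane.
Choose the numbering such that the substituent locant set {3,7,8} is lower than {5,6,10} at the first point of difference.
With this numbering: a bromo group at C-8; chloro groups at C-3 and C-7.
Prefixes are listed alphabetically: bromo, chloro.
The name is 8-bromo-3,7-dichlorododecane.

8-bromo-3,7-dichlorododecane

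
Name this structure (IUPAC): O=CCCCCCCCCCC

undecanal

The longest carbon chain that includes the –CHO group has 11 carbons, so the parent hydride is undecane.
The principal characteristic group is an aldehyde (terminal –CHO), named with the suffix -al.
Choose the numbering such that the aldehyde carbon is C-1 by definition.
The name is undecanal.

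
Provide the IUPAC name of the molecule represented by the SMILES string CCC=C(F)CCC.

4-fluorohept-3-ene

The longest chain bearing the multiple bond is 7 carbons long (heptane).
A C=C double bond in the chain gives the infix -ene-.
Choose the numbering such that numbering from this end puts the double bond at C-3 rather than C-4.
With this numbering: the double bond between C-3 and C-4; a fluoro group at C-4.
Assembling the pieces gives 4-fluorohept-3-ene.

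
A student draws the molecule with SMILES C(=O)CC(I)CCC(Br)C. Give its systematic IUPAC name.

6-bromo-3-iodoheptanal

Counting along the main chain through the –CHO group gives 7 carbons: the parent is heptane.
An aldehyde (terminal –CHO) is the principal characteristic group, giving the suffix -al.
The numbering direction is chosen so that the aldehyde carbon is C-1 by definition.
That gives a bromo group at C-6; an iodo group at C-3.
The substituents are ordered alphabetically, ignoring any di-/tri- multipliers.
Putting it together: 6-bromo-3-iodoheptanal.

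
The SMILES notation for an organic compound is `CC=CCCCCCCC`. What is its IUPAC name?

Counting along the main chain through the multiple bond gives 10 carbons: the parent is decane.
There is one C=C double bond, indicated by the ending -ene.
The numbering direction is chosen so that numbering from this end puts the double bond at C-2 rather than C-8.
With this numbering: the double bond between C-2 and C-3.
The name is dec-2-ene.

dec-2-ene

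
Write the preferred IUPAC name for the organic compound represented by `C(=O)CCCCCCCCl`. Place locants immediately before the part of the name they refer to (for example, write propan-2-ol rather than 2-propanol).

Counting along the main chain through the –CHO group gives 8 carbons: the parent is octane.
The principal characteristic group is an aldehyde (terminal –CHO), named with the suffix -al.
Choose the numbering such that the aldehyde carbon is C-1 by definition.
That gives a chloro group at C-8.
The name is 8-chlorooctanal.

8-chlorooctanal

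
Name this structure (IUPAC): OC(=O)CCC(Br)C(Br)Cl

4,5-dibromo-5-chloropentanoic acid

The longest chain bearing the –COOH group is 5 carbons long (pentane).
The principal characteristic group is a carboxylic acid (terminal –COOH), named with the suffix -oic acid.
Number the chain so that the carboxylic acid carbon is C-1 by definition.
This places bromo groups at C-4 and C-5; a chloro group at C-5.
Prefixes are listed alphabetically: bromo, chloro.
Assembling the pieces gives 4,5-dibromo-5-chloropentanoic acid.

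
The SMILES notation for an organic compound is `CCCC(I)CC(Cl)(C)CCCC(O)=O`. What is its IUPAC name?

5-chloro-7-iodo-5-methyldecanoic acid

Counting along the main chain through the –COOH group gives 10 carbons: the parent is decane.
The highest-priority functional group is a carboxylic acid (terminal –COOH), so the name ends in -oic acid.
Choose the numbering such that the carboxylic acid carbon is C-1 by definition.
This places a chloro group at C-5; an iodo group at C-7; a methyl group at C-5.
Prefixes are listed alphabetically: chloro, iodo, methyl.
The name is 5-chloro-7-iodo-5-methyldecanoic acid.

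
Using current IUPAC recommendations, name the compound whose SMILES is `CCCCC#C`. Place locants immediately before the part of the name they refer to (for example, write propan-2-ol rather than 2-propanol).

hex-1-yne

The longest chain bearing the multiple bond is 6 carbons long (hexane).
The chain contains a C≡C triple bond, so the unsaturation ending is -yne.
Number the chain so that numbering from this end puts the triple bond at C-1 rather than C-5.
That gives the triple bond between C-1 and C-2.
Putting it together: hex-1-yne.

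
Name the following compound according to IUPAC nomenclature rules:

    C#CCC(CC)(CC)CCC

Counting along the main chain through the multiple bond gives 7 carbons: the parent is heptane.
The chain contains a C≡C triple bond, so the unsaturation ending is -yne.
Choose the numbering such that numbering from this end puts the triple bond at C-1 rather than C-6.
With this numbering: the triple bond between C-1 and C-2; two ethyl groups at C-4.
Assembling the pieces gives 4,4-diethylhept-1-yne.

4,4-diethylhept-1-yne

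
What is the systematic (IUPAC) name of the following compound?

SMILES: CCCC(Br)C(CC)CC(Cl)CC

The longest carbon chain is 9 atoms: the parent is nonane.
Choose the numbering such that the substituent locant set {3,5,6} is lower than {4,5,7} at the first point of difference.
This places a bromo group at C-6; a chloro group at C-3; an ethyl group at C-5.
Substituent prefixes are cited in alphabetical order (multiplying prefixes like di-/tri- are ignored for ordering).
Assembling the pieces gives 6-bromo-3-chloro-5-ethylnonane.

6-bromo-3-chloro-5-ethylnonane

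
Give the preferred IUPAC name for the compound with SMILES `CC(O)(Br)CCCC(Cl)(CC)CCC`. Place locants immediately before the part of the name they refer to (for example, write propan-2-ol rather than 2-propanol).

2-bromo-6-chloro-6-ethylnonan-2-ol

Counting along the main chain through the –OH group gives 9 carbons: the parent is nonane.
The highest-priority functional group is an alcohol (–OH), so the name ends in -ol.
The numbering direction is chosen so that numbering from this end puts the hydroxyl group at C-2 rather than C-8.
That gives the hydroxyl at C-2; a bromo group at C-2; a chloro group at C-6; an ethyl group at C-6.
Prefixes are listed alphabetically: bromo, chloro, ethyl.
The name is 2-bromo-6-chloro-6-ethylnonan-2-ol.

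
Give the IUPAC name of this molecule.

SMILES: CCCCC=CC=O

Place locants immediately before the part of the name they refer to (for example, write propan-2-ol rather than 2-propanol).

The longest carbon chain that includes the –CHO group and the multiple bond has 7 carbons, so the parent hydride is heptane.
The highest-priority functional group is an aldehyde (terminal –CHO), so the name ends in -al.
There is one C=C double bond, indicated by the ending -ene.
The numbering direction is chosen so that the aldehyde carbon is C-1 by definition.
That gives the double bond between C-2 and C-3.
Putting it together: hept-2-enal.

hept-2-enal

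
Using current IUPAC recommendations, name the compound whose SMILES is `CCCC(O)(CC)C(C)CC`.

The longest chain bearing the –OH group is 7 carbons long (heptane).
An alcohol (–OH) is the principal characteristic group, giving the suffix -ol.
The numbering direction is chosen so that the substituent locant set {3,4} is lower than {4,5} at the first point of difference.
That gives the hydroxyl at C-4; an ethyl group at C-4; a methyl group at C-3.
Prefixes are listed alphabetically: ethyl, methyl.
The name is 4-ethyl-3-methylheptan-4-ol.

4-ethyl-3-methylheptan-4-ol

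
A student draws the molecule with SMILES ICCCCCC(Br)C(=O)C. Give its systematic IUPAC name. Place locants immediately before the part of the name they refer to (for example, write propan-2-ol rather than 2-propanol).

3-bromo-8-iodooctan-2-one

The longest carbon chain that includes the carbonyl has 8 carbons, so the parent hydride is octane.
The principal characteristic group is a ketone (C=O on an internal carbon), named with the suffix -one.
Choose the numbering such that numbering from this end puts the carbonyl group at C-2 rather than C-7.
This places the carbonyl at C-2; a bromo group at C-3; an iodo group at C-8.
Prefixes are listed alphabetically: bromo, iodo.
Assembling the pieces gives 3-bromo-8-iodooctan-2-one.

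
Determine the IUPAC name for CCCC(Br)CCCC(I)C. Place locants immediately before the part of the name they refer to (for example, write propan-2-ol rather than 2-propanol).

The longest continuous carbon chain has 9 atoms, so the parent hydride is nonane.
Number the chain so that the substituent locant set {2,6} is lower than {4,8} at the first point of difference.
With this numbering: a bromo group at C-6; an iodo group at C-2.
Substituent prefixes are cited in alphabetical order (multiplying prefixes like di-/tri- are ignored for ordering).
Assembling the pieces gives 6-bromo-2-iodononane.

6-bromo-2-iodononane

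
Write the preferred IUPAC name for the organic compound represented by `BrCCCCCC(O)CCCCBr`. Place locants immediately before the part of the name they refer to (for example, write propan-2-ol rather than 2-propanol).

The longest chain bearing the –OH group is 10 carbons long (decane).
An alcohol (–OH) is the principal characteristic group, giving the suffix -ol.
Choose the numbering such that numbering from this end puts the hydroxyl group at C-5 rather than C-6.
With this numbering: the hydroxyl at C-5; bromo groups at C-1 and C-10.
Assembling the pieces gives 1,10-dibromodecan-5-ol.

1,10-dibromodecan-5-ol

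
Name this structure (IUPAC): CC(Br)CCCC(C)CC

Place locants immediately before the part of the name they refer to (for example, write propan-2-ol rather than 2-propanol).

The longest carbon chain is 8 atoms: the parent is octane.
The numbering direction is chosen so that the substituent locant set {2,6} is lower than {3,7} at the first point of difference.
That gives a bromo group at C-2; a methyl group at C-6.
Substituent prefixes are cited in alphabetical order (multiplying prefixes like di-/tri- are ignored for ordering).
Putting it together: 2-bromo-6-methyloctane.

2-bromo-6-methyloctane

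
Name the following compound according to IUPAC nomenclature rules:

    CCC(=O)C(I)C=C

4-iodohex-5-en-3-one

The longest carbon chain that includes the carbonyl and the multiple bond has 6 carbons, so the parent hydride is hexane.
The principal characteristic group is a ketone (C=O on an internal carbon), named with the suffix -one.
There is one C=C double bond, indicated by the ending -ene.
Number the chain so that numbering from this end puts the carbonyl group at C-3 rather than C-4.
With this numbering: the carbonyl at C-3; the double bond between C-5 and C-6; an iodo group at C-4.
The name is 4-iodohex-5-en-3-one.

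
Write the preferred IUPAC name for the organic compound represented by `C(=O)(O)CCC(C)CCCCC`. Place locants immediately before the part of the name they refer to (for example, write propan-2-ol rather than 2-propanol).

The longest chain bearing the –COOH group is 9 carbons long (nonane).
The principal characteristic group is a carboxylic acid (terminal –COOH), named with the suffix -oic acid.
Choose the numbering such that the carboxylic acid carbon is C-1 by definition.
That gives a methyl group at C-4.
The name is 4-methylnonanoic acid.

4-methylnonanoic acid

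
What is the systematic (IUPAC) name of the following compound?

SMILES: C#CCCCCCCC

The longest chain bearing the multiple bond is 9 carbons long (nonane).
The chain contains a C≡C triple bond, so the unsaturation ending is -yne.
The numbering direction is chosen so that numbering from this end puts the triple bond at C-1 rather than C-8.
With this numbering: the triple bond between C-1 and C-2.
The name is non-1-yne.

non-1-yne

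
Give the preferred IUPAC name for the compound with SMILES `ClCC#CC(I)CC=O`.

Counting along the main chain through the –CHO group and the multiple bond gives 6 carbons: the parent is hexane.
The principal characteristic group is an aldehyde (terminal –CHO), named with the suffix -al.
A C≡C triple bond in the chain gives the infix -yne-.
Choose the numbering such that the aldehyde carbon is C-1 by definition.
With this numbering: the triple bond between C-4 and C-5; a chloro group at C-6; an iodo group at C-3.
Prefixes are listed alphabetically: chloro, iodo.
The name is 6-chloro-3-iodohex-4-ynal.

6-chloro-3-iodohex-4-ynal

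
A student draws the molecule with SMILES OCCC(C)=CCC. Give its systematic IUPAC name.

3-methylhex-3-en-1-ol

The longest carbon chain that includes the –OH group and the multiple bond has 6 carbons, so the parent hydride is hexane.
The highest-priority functional group is an alcohol (–OH), so the name ends in -ol.
There is one C=C double bond, indicated by the ending -ene.
The numbering direction is chosen so that numbering from this end puts the hydroxyl group at C-1 rather than C-6.
This places the hydroxyl at C-1; the double bond between C-3 and C-4; a methyl group at C-3.
The name is 3-methylhex-3-en-1-ol.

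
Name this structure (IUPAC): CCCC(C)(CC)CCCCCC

4-ethyl-4-methyldecane

The longest continuous carbon chain has 10 atoms, so the parent hydride is decane.
Number the chain so that the substituent locant set {4,4} is lower than {7,7} at the first point of difference.
With this numbering: an ethyl group at C-4; a methyl group at C-4.
Prefixes are listed alphabetically: ethyl, methyl.
Putting it together: 4-ethyl-4-methyldecane.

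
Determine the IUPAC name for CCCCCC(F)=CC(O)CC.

The longest chain bearing the –OH group and the multiple bond is 10 carbons long (decane).
The principal characteristic group is an alcohol (–OH), named with the suffix -ol.
There is one C=C double bond, indicated by the ending -ene.
The numbering direction is chosen so that numbering from this end puts the hydroxyl group at C-3 rather than C-8.
That gives the hydroxyl at C-3; the double bond between C-4 and C-5; a fluoro group at C-5.
Putting it together: 5-fluorodec-4-en-3-ol.

5-fluorodec-4-en-3-ol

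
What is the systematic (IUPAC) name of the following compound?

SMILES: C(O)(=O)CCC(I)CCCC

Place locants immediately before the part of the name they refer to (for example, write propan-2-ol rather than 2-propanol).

4-iodooctanoic acid

The longest carbon chain that includes the –COOH group has 8 carbons, so the parent hydride is octane.
A carboxylic acid (terminal –COOH) is the principal characteristic group, giving the suffix -oic acid.
Choose the numbering such that the carboxylic acid carbon is C-1 by definition.
This places an iodo group at C-4.
The name is 4-iodooctanoic acid.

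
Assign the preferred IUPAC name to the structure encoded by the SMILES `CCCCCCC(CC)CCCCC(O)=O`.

6-ethyldodecanoic acid

Counting along the main chain through the –COOH group gives 12 carbons: the parent is dodecane.
The highest-priority functional group is a carboxylic acid (terminal –COOH), so the name ends in -oic acid.
Number the chain so that the carboxylic acid carbon is C-1 by definition.
This places an ethyl group at C-6.
Putting it together: 6-ethyldodecanoic acid.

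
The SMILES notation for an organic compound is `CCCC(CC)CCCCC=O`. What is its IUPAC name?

6-ethylnonanal

The longest carbon chain that includes the –CHO group has 9 carbons, so the parent hydride is nonane.
An aldehyde (terminal –CHO) is the principal characteristic group, giving the suffix -al.
Number the chain so that the aldehyde carbon is C-1 by definition.
This places an ethyl group at C-6.
The name is 6-ethylnonanal.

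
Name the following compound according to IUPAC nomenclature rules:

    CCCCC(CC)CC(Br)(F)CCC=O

The longest chain bearing the –CHO group is 10 carbons long (decane).
The highest-priority functional group is an aldehyde (terminal –CHO), so the name ends in -al.
The numbering direction is chosen so that the aldehyde carbon is C-1 by definition.
This places a bromo group at C-4; an ethyl group at C-6; a fluoro group at C-4.
The substituents are ordered alphabetically, ignoring any di-/tri- multipliers.
The name is 4-bromo-6-ethyl-4-fluorodecanal.

4-bromo-6-ethyl-4-fluorodecanal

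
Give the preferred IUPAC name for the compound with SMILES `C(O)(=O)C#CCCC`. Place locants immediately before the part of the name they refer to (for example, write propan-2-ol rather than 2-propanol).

hex-2-ynoic acid

The longest carbon chain that includes the –COOH group and the multiple bond has 6 carbons, so the parent hydride is hexane.
The principal characteristic group is a carboxylic acid (terminal –COOH), named with the suffix -oic acid.
A C≡C triple bond in the chain gives the infix -yne-.
Number the chain so that the carboxylic acid carbon is C-1 by definition.
With this numbering: the triple bond between C-2 and C-3.
Putting it together: hex-2-ynoic acid.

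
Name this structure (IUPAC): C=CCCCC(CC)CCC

6-ethylnon-1-ene

Counting along the main chain through the multiple bond gives 9 carbons: the parent is nonane.
A C=C double bond in the chain gives the infix -ene-.
Number the chain so that numbering from this end puts the double bond at C-1 rather than C-8.
This places the double bond between C-1 and C-2; an ethyl group at C-6.
Putting it together: 6-ethylnon-1-ene.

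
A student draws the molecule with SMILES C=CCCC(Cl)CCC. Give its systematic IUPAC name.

The longest chain bearing the multiple bond is 8 carbons long (octane).
The chain contains a C=C double bond, so the unsaturation ending is -ene.
The numbering direction is chosen so that numbering from this end puts the double bond at C-1 rather than C-7.
With this numbering: the double bond between C-1 and C-2; a chloro group at C-5.
Assembling the pieces gives 5-chlorooct-1-ene.

5-chlorooct-1-ene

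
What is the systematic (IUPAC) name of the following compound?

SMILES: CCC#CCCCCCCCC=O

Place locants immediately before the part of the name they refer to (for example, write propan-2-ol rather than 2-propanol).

Counting along the main chain through the –CHO group and the multiple bond gives 12 carbons: the parent is dodecane.
The principal characteristic group is an aldehyde (terminal –CHO), named with the suffix -al.
There is one C≡C triple bond, indicated by the ending -yne.
Number the chain so that the aldehyde carbon is C-1 by definition.
With this numbering: the triple bond between C-9 and C-10.
Assembling the pieces gives dodec-9-ynal.

dodec-9-ynal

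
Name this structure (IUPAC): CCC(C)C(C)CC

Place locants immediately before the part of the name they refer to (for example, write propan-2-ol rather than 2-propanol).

3,4-dimethylhexane

The longest carbon chain is 6 atoms: the parent is hexane.
The molecule is symmetric, so either numbering direction gives the same locants.
With this numbering: methyl groups at C-3 and C-4.
Putting it together: 3,4-dimethylhexane.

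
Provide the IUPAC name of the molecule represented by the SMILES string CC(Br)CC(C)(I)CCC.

The longest continuous carbon chain has 7 atoms, so the parent hydride is heptane.
The numbering direction is chosen so that the substituent locant set {2,4,4} is lower than {4,4,6} at the first point of difference.
That gives a bromo group at C-2; an iodo group at C-4; a methyl group at C-4.
Prefixes are listed alphabetically: bromo, iodo, methyl.
Putting it together: 2-bromo-4-iodo-4-methylheptane.

2-bromo-4-iodo-4-methylheptane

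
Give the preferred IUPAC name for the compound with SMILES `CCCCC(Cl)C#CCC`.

5-chloronon-3-yne

The longest chain bearing the multiple bond is 9 carbons long (nonane).
The chain contains a C≡C triple bond, so the unsaturation ending is -yne.
Choose the numbering such that numbering from this end puts the triple bond at C-3 rather than C-6.
With this numbering: the triple bond between C-3 and C-4; a chloro group at C-5.
Putting it together: 5-chloronon-3-yne.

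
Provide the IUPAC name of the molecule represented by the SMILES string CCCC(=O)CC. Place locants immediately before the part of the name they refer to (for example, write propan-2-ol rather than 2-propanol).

hexan-3-one

The longest carbon chain that includes the carbonyl has 6 carbons, so the parent hydride is hexane.
A ketone (C=O on an internal carbon) is the principal characteristic group, giving the suffix -one.
Choose the numbering such that numbering from this end puts the carbonyl group at C-3 rather than C-4.
That gives the carbonyl at C-3.
Putting it together: hexan-3-one.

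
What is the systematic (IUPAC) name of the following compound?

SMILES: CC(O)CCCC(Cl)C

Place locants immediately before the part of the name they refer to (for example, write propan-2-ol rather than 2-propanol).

Counting along the main chain through the –OH group gives 7 carbons: the parent is heptane.
The highest-priority functional group is an alcohol (–OH), so the name ends in -ol.
Number the chain so that numbering from this end puts the hydroxyl group at C-2 rather than C-6.
That gives the hydroxyl at C-2; a chloro group at C-6.
The name is 6-chloroheptan-2-ol.

6-chloroheptan-2-ol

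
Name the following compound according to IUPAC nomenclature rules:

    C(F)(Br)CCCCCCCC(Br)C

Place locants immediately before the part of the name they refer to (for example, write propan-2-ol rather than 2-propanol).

The parent chain contains 10 carbons (decane).
The numbering direction is chosen so that the substituent locant set {1,1,9} is lower than {2,10,10} at the first point of difference.
That gives bromo groups at C-1 and C-9; a fluoro group at C-1.
Substituent prefixes are cited in alphabetical order (multiplying prefixes like di-/tri- are ignored for ordering).
Putting it together: 1,9-dibromo-1-fluorodecane.

1,9-dibromo-1-fluorodecane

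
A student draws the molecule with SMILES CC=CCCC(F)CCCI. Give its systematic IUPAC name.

6-fluoro-9-iodonon-2-ene

The longest chain bearing the multiple bond is 9 carbons long (nonane).
A C=C double bond in the chain gives the infix -ene-.
Choose the numbering such that numbering from this end puts the double bond at C-2 rather than C-7.
This places the double bond between C-2 and C-3; a fluoro group at C-6; an iodo group at C-9.
The substituents are ordered alphabetically, ignoring any di-/tri- multipliers.
Putting it together: 6-fluoro-9-iodonon-2-ene.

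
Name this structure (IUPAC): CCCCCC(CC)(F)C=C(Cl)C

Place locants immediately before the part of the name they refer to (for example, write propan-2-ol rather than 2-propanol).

2-chloro-4-ethyl-4-fluoronon-2-ene

The longest carbon chain that includes the multiple bond has 9 carbons, so the parent hydride is nonane.
There is one C=C double bond, indicated by the ending -ene.
The numbering direction is chosen so that numbering from this end puts the double bond at C-2 rather than C-7.
That gives the double bond between C-2 and C-3; a chloro group at C-2; an ethyl group at C-4; a fluoro group at C-4.
Substituent prefixes are cited in alphabetical order (multiplying prefixes like di-/tri- are ignored for ordering).
Putting it together: 2-chloro-4-ethyl-4-fluoronon-2-ene.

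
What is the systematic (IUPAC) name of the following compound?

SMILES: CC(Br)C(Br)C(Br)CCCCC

The longest continuous carbon chain has 9 atoms, so the parent hydride is nonane.
Choose the numbering such that the substituent locant set {2,3,4} is lower than {6,7,8} at the first point of difference.
This places bromo groups at C-2 and C-3 and C-4.
The name is 2,3,4-tribromononane.

2,3,4-tribromononane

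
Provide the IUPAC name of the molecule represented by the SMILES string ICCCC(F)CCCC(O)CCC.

8-fluoro-11-iodoundecan-4-ol

Counting along the main chain through the –OH group gives 11 carbons: the parent is undecane.
The principal characteristic group is an alcohol (–OH), named with the suffix -ol.
Number the chain so that numbering from this end puts the hydroxyl group at C-4 rather than C-8.
With this numbering: the hydroxyl at C-4; a fluoro group at C-8; an iodo group at C-11.
The substituents are ordered alphabetically, ignoring any di-/tri- multipliers.
The name is 8-fluoro-11-iodoundecan-4-ol.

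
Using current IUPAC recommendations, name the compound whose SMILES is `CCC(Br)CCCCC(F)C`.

7-bromo-2-fluorononane

The longest carbon chain is 9 atoms: the parent is nonane.
Number the chain so that the substituent locant set {2,7} is lower than {3,8} at the first point of difference.
This places a bromo group at C-7; a fluoro group at C-2.
The substituents are ordered alphabetically, ignoring any di-/tri- multipliers.
Putting it together: 7-bromo-2-fluorononane.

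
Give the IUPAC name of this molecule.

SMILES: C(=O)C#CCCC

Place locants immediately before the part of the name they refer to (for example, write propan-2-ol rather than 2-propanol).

hex-2-ynal

Counting along the main chain through the –CHO group and the multiple bond gives 6 carbons: the parent is hexane.
The highest-priority functional group is an aldehyde (terminal –CHO), so the name ends in -al.
A C≡C triple bond in the chain gives the infix -yne-.
Choose the numbering such that the aldehyde carbon is C-1 by definition.
That gives the triple bond between C-2 and C-3.
Putting it together: hex-2-ynal.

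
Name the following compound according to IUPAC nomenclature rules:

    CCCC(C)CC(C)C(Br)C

2-bromo-3,5-dimethyloctane

The longest continuous carbon chain has 8 atoms, so the parent hydride is octane.
Number the chain so that the substituent locant set {2,3,5} is lower than {4,6,7} at the first point of difference.
That gives a bromo group at C-2; methyl groups at C-3 and C-5.
Prefixes are listed alphabetically: bromo, methyl.
The name is 2-bromo-3,5-dimethyloctane.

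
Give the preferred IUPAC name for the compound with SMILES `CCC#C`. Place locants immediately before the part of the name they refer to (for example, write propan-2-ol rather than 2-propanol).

Counting along the main chain through the multiple bond gives 4 carbons: the parent is butane.
The chain contains a C≡C triple bond, so the unsaturation ending is -yne.
Number the chain so that numbering from this end puts the triple bond at C-1 rather than C-3.
With this numbering: the triple bond between C-1 and C-2.
Assembling the pieces gives but-1-yne.

but-1-yne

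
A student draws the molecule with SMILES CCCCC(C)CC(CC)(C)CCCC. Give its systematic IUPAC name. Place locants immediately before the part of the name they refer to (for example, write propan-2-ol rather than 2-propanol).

5-ethyl-5,7-dimethylundecane

The longest continuous carbon chain has 11 atoms, so the parent hydride is undecane.
The numbering direction is chosen so that the substituent locant set {5,5,7} is lower than {5,7,7} at the first point of difference.
This places an ethyl group at C-5; methyl groups at C-5 and C-7.
Substituent prefixes are cited in alphabetical order (multiplying prefixes like di-/tri- are ignored for ordering).
Putting it together: 5-ethyl-5,7-dimethylundecane.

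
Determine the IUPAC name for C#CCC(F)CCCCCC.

The longest carbon chain that includes the multiple bond has 10 carbons, so the parent hydride is decane.
A C≡C triple bond in the chain gives the infix -yne-.
The numbering direction is chosen so that numbering from this end puts the triple bond at C-1 rather than C-9.
This places the triple bond between C-1 and C-2; a fluoro group at C-4.
Putting it together: 4-fluorodec-1-yne.

4-fluorodec-1-yne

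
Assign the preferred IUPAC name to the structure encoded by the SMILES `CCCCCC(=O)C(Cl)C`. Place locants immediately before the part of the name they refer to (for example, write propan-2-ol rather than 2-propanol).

Counting along the main chain through the carbonyl gives 8 carbons: the parent is octane.
The highest-priority functional group is a ketone (C=O on an internal carbon), so the name ends in -one.
Choose the numbering such that numbering from this end puts the carbonyl group at C-3 rather than C-6.
That gives the carbonyl at C-3; a chloro group at C-2.
Putting it together: 2-chlorooctan-3-one.

2-chlorooctan-3-one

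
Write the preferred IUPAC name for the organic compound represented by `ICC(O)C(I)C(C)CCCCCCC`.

1,3-diiodo-4-methylundecan-2-ol

The longest carbon chain that includes the –OH group has 11 carbons, so the parent hydride is undecane.
The highest-priority functional group is an alcohol (–OH), so the name ends in -ol.
Number the chain so that numbering from this end puts the hydroxyl group at C-2 rather than C-10.
This places the hydroxyl at C-2; iodo groups at C-1 and C-3; a methyl group at C-4.
Substituent prefixes are cited in alphabetical order (multiplying prefixes like di-/tri- are ignored for ordering).
Putting it together: 1,3-diiodo-4-methylundecan-2-ol.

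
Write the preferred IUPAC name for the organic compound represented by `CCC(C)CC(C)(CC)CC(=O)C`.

4-ethyl-4,6-dimethyloctan-2-one

The longest carbon chain that includes the carbonyl has 8 carbons, so the parent hydride is octane.
The principal characteristic group is a ketone (C=O on an internal carbon), named with the suffix -one.
Number the chain so that numbering from this end puts the carbonyl group at C-2 rather than C-7.
With this numbering: the carbonyl at C-2; an ethyl group at C-4; methyl groups at C-4 and C-6.
The substituents are ordered alphabetically, ignoring any di-/tri- multipliers.
Assembling the pieces gives 4-ethyl-4,6-dimethyloctan-2-one.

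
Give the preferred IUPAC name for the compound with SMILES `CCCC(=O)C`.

Counting along the main chain through the carbonyl gives 5 carbons: the parent is pentane.
The principal characteristic group is a ketone (C=O on an internal carbon), named with the suffix -one.
The numbering direction is chosen so that numbering from this end puts the carbonyl group at C-2 rather than C-4.
With this numbering: the carbonyl at C-2.
Assembling the pieces gives pentan-2-one.

pentan-2-one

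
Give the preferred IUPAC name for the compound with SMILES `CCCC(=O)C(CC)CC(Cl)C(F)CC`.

The longest carbon chain that includes the carbonyl has 10 carbons, so the parent hydride is decane.
The principal characteristic group is a ketone (C=O on an internal carbon), named with the suffix -one.
Choose the numbering such that numbering from this end puts the carbonyl group at C-4 rather than C-7.
That gives the carbonyl at C-4; a chloro group at C-7; an ethyl group at C-5; a fluoro group at C-8.
Substituent prefixes are cited in alphabetical order (multiplying prefixes like di-/tri- are ignored for ordering).
Assembling the pieces gives 7-chloro-5-ethyl-8-fluorodecan-4-one.

7-chloro-5-ethyl-8-fluorodecan-4-one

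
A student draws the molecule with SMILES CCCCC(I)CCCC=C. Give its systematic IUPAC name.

Counting along the main chain through the multiple bond gives 10 carbons: the parent is decane.
The chain contains a C=C double bond, so the unsaturation ending is -ene.
Choose the numbering such that numbering from this end puts the double bond at C-1 rather than C-9.
With this numbering: the double bond between C-1 and C-2; an iodo group at C-6.
The name is 6-iododec-1-ene.

6-iododec-1-ene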